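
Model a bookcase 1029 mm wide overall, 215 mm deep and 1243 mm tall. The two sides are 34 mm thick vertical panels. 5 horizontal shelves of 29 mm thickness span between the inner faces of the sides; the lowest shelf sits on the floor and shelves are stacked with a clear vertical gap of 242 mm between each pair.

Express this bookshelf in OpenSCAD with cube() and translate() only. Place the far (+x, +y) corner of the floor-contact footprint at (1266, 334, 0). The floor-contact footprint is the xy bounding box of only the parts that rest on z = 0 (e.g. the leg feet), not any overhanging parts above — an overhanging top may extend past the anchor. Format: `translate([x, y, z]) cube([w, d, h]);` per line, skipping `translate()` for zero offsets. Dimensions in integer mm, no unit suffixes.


translate([237, 119, 0]) cube([34, 215, 1243]);
translate([1232, 119, 0]) cube([34, 215, 1243]);
translate([271, 119, 0]) cube([961, 215, 29]);
translate([271, 119, 271]) cube([961, 215, 29]);
translate([271, 119, 542]) cube([961, 215, 29]);
translate([271, 119, 813]) cube([961, 215, 29]);
translate([271, 119, 1084]) cube([961, 215, 29]);


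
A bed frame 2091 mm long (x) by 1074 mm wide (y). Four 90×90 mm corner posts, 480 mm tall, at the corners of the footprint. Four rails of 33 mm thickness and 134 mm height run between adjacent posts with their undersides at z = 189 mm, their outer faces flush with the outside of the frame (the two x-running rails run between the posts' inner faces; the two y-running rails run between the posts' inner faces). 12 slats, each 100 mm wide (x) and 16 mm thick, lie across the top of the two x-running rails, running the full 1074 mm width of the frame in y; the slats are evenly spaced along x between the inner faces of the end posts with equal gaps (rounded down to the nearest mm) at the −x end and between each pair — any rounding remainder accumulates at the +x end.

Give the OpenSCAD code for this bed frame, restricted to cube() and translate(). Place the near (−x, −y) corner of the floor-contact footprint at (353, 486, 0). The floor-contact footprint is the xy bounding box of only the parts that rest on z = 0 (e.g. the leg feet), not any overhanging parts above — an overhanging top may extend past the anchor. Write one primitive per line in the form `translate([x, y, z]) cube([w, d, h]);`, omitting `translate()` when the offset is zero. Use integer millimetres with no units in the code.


// slat z = rail_z + rail_h = 189 + 134 = 323
// slat gap = ⌊(1911 − 12·100) / 13⌋ = 54
translate([353, 486, 0]) cube([90, 90, 480]);
translate([353, 1470, 0]) cube([90, 90, 480]);
translate([2354, 486, 0]) cube([90, 90, 480]);
translate([2354, 1470, 0]) cube([90, 90, 480]);
translate([443, 486, 189]) cube([1911, 33, 134]);
translate([443, 1527, 189]) cube([1911, 33, 134]);
translate([353, 576, 189]) cube([33, 894, 134]);
translate([2411, 576, 189]) cube([33, 894, 134]);
translate([497, 486, 323]) cube([100, 1074, 16]);
translate([651, 486, 323]) cube([100, 1074, 16]);
translate([805, 486, 323]) cube([100, 1074, 16]);
translate([959, 486, 323]) cube([100, 1074, 16]);
translate([1113, 486, 323]) cube([100, 1074, 16]);
translate([1267, 486, 323]) cube([100, 1074, 16]);
translate([1421, 486, 323]) cube([100, 1074, 16]);
translate([1575, 486, 323]) cube([100, 1074, 16]);
translate([1729, 486, 323]) cube([100, 1074, 16]);
translate([1883, 486, 323]) cube([100, 1074, 16]);
translate([2037, 486, 323]) cube([100, 1074, 16]);
translate([2191, 486, 323]) cube([100, 1074, 16]);


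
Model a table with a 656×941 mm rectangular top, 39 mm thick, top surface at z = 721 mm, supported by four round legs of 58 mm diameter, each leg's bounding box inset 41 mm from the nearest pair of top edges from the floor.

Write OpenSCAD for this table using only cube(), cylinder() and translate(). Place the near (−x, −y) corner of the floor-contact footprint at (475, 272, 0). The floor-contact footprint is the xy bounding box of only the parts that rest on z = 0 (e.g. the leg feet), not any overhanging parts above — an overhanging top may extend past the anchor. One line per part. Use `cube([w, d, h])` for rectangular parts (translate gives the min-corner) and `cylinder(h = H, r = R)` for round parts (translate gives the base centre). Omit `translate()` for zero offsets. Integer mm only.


translate([434, 231, 682]) cube([656, 941, 39]);
translate([504, 301, 0]) cylinder(h = 682, r = 29);
translate([1020, 301, 0]) cylinder(h = 682, r = 29);
translate([504, 1102, 0]) cylinder(h = 682, r = 29);
translate([1020, 1102, 0]) cylinder(h = 682, r = 29);


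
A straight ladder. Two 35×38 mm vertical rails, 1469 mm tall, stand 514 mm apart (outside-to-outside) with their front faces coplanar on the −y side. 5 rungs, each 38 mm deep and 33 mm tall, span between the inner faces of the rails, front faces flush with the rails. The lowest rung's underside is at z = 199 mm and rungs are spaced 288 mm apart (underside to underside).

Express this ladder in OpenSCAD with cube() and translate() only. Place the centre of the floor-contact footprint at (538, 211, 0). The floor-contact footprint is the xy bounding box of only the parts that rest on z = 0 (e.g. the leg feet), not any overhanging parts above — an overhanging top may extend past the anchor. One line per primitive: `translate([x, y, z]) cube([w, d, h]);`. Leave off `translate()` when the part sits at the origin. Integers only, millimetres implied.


// rung span = 514 - 2*35 = 444
// rung[k] z = 199 + k*288
translate([281, 192, 0]) cube([35, 38, 1469]);
translate([760, 192, 0]) cube([35, 38, 1469]);
translate([316, 192, 199]) cube([444, 38, 33]);
translate([316, 192, 487]) cube([444, 38, 33]);
translate([316, 192, 775]) cube([444, 38, 33]);
translate([316, 192, 1063]) cube([444, 38, 33]);
translate([316, 192, 1351]) cube([444, 38, 33]);


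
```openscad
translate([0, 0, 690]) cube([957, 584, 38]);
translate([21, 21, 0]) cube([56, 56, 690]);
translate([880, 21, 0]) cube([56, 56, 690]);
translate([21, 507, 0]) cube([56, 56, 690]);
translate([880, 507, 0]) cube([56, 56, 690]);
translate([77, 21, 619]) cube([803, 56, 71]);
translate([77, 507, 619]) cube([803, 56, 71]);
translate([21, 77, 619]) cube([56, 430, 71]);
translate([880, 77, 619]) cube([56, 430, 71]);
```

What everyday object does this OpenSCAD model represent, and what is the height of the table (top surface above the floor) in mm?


A table. The table height is 728 mm.

A 957×584×38 slab sits at z = 690 on four 56 mm square posts — a table. The top surface is at 690 + 38 = 728 mm.


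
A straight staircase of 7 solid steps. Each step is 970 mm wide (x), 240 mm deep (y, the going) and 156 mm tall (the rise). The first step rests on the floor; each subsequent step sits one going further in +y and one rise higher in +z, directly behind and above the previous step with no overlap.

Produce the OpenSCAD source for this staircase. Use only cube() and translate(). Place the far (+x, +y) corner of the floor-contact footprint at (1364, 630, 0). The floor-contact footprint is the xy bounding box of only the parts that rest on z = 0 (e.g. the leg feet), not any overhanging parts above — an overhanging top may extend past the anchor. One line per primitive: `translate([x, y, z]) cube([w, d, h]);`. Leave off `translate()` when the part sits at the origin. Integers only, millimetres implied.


translate([394, 390, 0]) cube([970, 240, 156]);
translate([394, 630, 156]) cube([970, 240, 156]);
translate([394, 870, 312]) cube([970, 240, 156]);
translate([394, 1110, 468]) cube([970, 240, 156]);
translate([394, 1350, 624]) cube([970, 240, 156]);
translate([394, 1590, 780]) cube([970, 240, 156]);
translate([394, 1830, 936]) cube([970, 240, 156]);


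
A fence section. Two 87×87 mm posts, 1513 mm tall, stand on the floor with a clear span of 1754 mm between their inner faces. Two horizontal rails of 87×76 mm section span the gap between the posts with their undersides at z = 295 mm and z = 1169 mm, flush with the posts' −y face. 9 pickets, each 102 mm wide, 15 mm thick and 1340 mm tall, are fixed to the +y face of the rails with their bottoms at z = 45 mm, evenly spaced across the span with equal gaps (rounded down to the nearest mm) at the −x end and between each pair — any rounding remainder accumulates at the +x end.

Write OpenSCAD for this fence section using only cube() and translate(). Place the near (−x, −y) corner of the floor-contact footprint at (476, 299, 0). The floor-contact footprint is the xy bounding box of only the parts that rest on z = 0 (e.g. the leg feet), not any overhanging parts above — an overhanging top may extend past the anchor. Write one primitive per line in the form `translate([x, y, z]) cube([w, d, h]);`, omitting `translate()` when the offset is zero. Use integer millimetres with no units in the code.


translate([476, 299, 0]) cube([87, 87, 1513]);
translate([2317, 299, 0]) cube([87, 87, 1513]);
translate([563, 299, 295]) cube([1754, 87, 76]);
translate([563, 299, 1169]) cube([1754, 87, 76]);
translate([646, 386, 45]) cube([102, 15, 1340]);
translate([831, 386, 45]) cube([102, 15, 1340]);
translate([1016, 386, 45]) cube([102, 15, 1340]);
translate([1201, 386, 45]) cube([102, 15, 1340]);
translate([1386, 386, 45]) cube([102, 15, 1340]);
translate([1571, 386, 45]) cube([102, 15, 1340]);
translate([1756, 386, 45]) cube([102, 15, 1340]);
translate([1941, 386, 45]) cube([102, 15, 1340]);
translate([2126, 386, 45]) cube([102, 15, 1340]);


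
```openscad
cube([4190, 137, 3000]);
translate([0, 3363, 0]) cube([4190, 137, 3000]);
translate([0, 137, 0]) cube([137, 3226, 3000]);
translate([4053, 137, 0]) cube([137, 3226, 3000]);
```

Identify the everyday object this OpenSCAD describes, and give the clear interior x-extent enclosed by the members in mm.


A house (or room) frame. The interior width is 3916 mm.

Four 3000 mm walls enclosing a rectangle with no floor or roof — a room or house frame. Outside width is 4190 mm and wall thickness is 137 mm, so the interior width is 4190 − 2 × 137 = 3916 mm.


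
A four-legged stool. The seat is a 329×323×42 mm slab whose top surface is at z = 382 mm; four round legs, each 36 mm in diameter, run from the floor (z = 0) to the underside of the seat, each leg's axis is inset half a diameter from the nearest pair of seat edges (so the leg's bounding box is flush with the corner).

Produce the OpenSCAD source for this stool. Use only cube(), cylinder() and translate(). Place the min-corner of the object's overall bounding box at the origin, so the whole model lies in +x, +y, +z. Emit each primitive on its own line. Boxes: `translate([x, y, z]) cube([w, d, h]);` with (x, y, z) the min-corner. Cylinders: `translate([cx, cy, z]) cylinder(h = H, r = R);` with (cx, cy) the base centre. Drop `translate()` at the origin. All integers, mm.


translate([0, 0, 340]) cube([329, 323, 42]);
translate([18, 18, 0]) cylinder(h = 340, r = 18);
translate([311, 18, 0]) cylinder(h = 340, r = 18);
translate([18, 305, 0]) cylinder(h = 340, r = 18);
translate([311, 305, 0]) cylinder(h = 340, r = 18);


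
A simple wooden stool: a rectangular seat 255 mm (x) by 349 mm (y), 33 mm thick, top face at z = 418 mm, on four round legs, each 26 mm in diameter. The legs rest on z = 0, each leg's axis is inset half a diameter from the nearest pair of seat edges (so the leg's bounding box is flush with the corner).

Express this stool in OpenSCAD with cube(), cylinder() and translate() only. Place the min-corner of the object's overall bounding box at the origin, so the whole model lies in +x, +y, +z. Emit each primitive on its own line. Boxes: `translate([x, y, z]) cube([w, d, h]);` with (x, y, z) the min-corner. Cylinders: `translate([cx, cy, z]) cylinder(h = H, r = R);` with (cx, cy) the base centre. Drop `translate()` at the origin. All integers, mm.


translate([0, 0, 385]) cube([255, 349, 33]);
translate([13, 13, 0]) cylinder(h = 385, r = 13);
translate([242, 13, 0]) cylinder(h = 385, r = 13);
translate([13, 336, 0]) cylinder(h = 385, r = 13);
translate([242, 336, 0]) cylinder(h = 385, r = 13);


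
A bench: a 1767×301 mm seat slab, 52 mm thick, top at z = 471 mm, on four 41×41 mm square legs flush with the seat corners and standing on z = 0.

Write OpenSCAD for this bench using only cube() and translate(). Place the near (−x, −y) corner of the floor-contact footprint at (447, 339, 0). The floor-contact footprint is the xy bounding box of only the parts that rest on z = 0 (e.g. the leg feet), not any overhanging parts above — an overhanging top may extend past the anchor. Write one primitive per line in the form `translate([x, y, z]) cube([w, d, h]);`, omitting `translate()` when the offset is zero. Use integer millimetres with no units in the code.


translate([447, 339, 419]) cube([1767, 301, 52]);
translate([447, 339, 0]) cube([41, 41, 419]);
translate([447, 599, 0]) cube([41, 41, 419]);
translate([2173, 339, 0]) cube([41, 41, 419]);
translate([2173, 599, 0]) cube([41, 41, 419]);


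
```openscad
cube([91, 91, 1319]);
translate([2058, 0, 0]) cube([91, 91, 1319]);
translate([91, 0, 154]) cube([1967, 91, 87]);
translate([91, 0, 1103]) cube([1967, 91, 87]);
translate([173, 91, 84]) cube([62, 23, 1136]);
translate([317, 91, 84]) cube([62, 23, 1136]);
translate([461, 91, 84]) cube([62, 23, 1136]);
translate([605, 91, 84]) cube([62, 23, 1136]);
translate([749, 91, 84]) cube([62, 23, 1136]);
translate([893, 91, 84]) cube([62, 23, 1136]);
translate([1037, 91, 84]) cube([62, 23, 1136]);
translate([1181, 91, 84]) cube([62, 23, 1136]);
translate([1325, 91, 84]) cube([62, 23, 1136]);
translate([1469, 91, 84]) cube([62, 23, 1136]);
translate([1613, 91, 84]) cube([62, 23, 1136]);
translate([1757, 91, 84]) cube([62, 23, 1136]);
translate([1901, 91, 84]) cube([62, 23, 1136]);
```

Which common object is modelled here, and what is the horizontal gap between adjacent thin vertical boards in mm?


A fence section. The picket gap is 82 mm.

Two posts, two rails, 13 pickets — a fence section. Span 1967 mm holds 13 pickets of 62 mm with 14 equal gaps: ⌊(1967 − 13·62) / 14⌋ = 82 mm.


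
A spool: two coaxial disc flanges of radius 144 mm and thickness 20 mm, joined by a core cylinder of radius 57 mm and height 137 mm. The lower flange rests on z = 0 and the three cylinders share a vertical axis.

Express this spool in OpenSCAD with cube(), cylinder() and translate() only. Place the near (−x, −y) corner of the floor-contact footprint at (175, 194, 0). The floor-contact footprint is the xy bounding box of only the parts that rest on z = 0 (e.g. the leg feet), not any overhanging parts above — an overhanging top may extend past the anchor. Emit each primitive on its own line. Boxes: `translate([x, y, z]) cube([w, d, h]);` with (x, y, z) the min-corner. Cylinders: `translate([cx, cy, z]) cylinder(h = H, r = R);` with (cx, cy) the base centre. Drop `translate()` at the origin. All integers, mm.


translate([319, 338, 0]) cylinder(h = 20, r = 144);
translate([319, 338, 20]) cylinder(h = 137, r = 57);
translate([319, 338, 157]) cylinder(h = 20, r = 144);


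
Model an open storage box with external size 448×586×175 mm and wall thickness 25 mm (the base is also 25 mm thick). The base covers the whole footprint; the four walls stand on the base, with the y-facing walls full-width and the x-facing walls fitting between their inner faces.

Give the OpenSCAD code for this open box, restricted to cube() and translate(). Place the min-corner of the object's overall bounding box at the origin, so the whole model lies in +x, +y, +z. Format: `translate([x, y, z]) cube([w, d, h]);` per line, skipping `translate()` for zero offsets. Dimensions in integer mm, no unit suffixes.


cube([448, 586, 25]);
translate([0, 0, 25]) cube([448, 25, 150]);
translate([0, 561, 25]) cube([448, 25, 150]);
translate([0, 25, 25]) cube([25, 536, 150]);
translate([423, 25, 25]) cube([25, 536, 150]);


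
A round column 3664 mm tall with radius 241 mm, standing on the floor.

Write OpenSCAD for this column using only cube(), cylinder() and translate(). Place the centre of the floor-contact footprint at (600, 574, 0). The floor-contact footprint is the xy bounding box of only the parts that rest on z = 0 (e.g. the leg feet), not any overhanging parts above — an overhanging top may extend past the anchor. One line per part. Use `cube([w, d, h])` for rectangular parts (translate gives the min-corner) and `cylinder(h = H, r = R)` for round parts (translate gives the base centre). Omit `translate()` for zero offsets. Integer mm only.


translate([600, 574, 0]) cylinder(h = 3664, r = 241);


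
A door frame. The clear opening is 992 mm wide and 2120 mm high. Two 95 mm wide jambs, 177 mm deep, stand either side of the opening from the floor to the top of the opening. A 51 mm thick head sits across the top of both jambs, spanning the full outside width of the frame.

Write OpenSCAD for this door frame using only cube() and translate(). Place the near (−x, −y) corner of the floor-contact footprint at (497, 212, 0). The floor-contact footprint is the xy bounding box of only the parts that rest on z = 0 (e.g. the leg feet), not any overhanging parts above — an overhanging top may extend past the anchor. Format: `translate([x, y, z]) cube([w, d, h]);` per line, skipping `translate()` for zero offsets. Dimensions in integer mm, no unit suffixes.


translate([497, 212, 0]) cube([95, 177, 2120]);
translate([1584, 212, 0]) cube([95, 177, 2120]);
translate([497, 212, 2120]) cube([1182, 177, 51]);


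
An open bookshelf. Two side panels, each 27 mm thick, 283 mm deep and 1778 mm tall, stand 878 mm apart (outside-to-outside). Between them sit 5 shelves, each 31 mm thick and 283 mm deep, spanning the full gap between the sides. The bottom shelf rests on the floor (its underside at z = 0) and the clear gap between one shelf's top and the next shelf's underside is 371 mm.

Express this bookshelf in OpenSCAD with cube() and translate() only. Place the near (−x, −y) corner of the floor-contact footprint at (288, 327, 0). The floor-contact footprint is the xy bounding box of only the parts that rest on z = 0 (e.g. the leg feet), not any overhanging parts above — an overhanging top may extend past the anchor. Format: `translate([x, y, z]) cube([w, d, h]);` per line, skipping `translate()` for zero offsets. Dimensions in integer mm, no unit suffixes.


translate([288, 327, 0]) cube([27, 283, 1778]);
translate([1139, 327, 0]) cube([27, 283, 1778]);
translate([315, 327, 0]) cube([824, 283, 31]);
translate([315, 327, 402]) cube([824, 283, 31]);
translate([315, 327, 804]) cube([824, 283, 31]);
translate([315, 327, 1206]) cube([824, 283, 31]);
translate([315, 327, 1608]) cube([824, 283, 31]);


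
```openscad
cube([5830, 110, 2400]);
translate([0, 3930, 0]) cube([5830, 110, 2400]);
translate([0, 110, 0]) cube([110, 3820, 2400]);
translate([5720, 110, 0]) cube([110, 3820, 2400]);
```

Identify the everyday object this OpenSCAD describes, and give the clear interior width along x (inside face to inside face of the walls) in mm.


A house (or room) frame. The interior width is 5610 mm.

Four 2400 mm walls enclosing a rectangle with no floor or roof — a room or house frame. Outside width is 5830 mm and wall thickness is 110 mm, so the interior width is 5830 − 2 × 110 = 5610 mm.


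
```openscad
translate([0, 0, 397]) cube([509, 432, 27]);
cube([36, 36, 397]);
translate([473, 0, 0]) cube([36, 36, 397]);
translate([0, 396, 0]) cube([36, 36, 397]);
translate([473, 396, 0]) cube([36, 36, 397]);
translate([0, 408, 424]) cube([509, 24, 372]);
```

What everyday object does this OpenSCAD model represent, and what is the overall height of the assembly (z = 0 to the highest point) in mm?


A chair. The overall height is 796 mm.

A slab on four corner posts with a tall panel at the back — a chair. The seat slab sits at z = 397 with thickness 27, and the 372 mm backrest starts at the seat top, so the overall height is 397 + 27 + 372 = 796 mm.


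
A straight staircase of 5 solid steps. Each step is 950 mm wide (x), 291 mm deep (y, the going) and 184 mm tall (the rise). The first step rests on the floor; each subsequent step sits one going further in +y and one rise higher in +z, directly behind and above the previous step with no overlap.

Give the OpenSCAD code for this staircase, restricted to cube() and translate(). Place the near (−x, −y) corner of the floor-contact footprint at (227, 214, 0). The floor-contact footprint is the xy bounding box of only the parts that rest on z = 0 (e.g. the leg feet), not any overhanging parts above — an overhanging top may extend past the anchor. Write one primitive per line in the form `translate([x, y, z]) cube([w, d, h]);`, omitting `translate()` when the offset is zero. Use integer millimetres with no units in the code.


translate([227, 214, 0]) cube([950, 291, 184]);
translate([227, 505, 184]) cube([950, 291, 184]);
translate([227, 796, 368]) cube([950, 291, 184]);
translate([227, 1087, 552]) cube([950, 291, 184]);
translate([227, 1378, 736]) cube([950, 291, 184]);


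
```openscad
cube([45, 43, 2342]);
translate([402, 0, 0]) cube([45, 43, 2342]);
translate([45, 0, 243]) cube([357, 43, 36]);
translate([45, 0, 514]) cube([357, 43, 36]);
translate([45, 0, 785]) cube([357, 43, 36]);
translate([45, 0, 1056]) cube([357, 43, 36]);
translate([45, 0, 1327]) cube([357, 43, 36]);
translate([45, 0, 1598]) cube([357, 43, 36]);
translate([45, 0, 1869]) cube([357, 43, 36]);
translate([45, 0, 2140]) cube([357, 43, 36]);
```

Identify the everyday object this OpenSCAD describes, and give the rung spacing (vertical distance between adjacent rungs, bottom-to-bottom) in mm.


A ladder. The rung spacing is 271 mm.

Two tall 45×43 posts with 8 short bars between them — a ladder. Adjacent rungs sit at z = 243 and z = 514, so the spacing is 514 − 243 = 271 mm.


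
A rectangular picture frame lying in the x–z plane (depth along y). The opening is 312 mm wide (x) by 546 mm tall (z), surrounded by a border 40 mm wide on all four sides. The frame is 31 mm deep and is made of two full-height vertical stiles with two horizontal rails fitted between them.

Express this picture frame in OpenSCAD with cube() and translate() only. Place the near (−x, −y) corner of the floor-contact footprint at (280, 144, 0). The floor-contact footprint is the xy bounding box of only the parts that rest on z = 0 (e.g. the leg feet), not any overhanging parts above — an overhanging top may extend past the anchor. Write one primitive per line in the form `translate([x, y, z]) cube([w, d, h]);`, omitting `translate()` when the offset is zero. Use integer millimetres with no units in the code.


translate([280, 144, 0]) cube([40, 31, 626]);
translate([632, 144, 0]) cube([40, 31, 626]);
translate([320, 144, 0]) cube([312, 31, 40]);
translate([320, 144, 586]) cube([312, 31, 40]);


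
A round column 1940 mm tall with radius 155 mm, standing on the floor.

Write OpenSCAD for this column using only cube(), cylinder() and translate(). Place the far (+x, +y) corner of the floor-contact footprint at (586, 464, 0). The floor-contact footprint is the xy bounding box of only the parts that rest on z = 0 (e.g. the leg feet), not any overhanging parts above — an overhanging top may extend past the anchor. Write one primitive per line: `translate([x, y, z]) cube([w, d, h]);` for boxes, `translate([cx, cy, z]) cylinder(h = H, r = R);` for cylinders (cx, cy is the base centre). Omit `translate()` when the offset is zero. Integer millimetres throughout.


translate([431, 309, 0]) cylinder(h = 1940, r = 155);


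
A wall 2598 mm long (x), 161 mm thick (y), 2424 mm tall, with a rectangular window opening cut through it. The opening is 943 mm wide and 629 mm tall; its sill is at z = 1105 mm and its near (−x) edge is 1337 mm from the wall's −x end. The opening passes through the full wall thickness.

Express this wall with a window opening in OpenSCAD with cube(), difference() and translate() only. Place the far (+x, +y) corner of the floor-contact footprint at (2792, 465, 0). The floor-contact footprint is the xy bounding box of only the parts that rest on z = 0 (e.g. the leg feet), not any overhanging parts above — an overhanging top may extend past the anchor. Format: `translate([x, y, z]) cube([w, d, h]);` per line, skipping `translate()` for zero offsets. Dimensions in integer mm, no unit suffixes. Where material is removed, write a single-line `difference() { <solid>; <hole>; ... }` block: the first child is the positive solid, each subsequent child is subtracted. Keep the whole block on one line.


difference() { translate([194, 304, 0]) cube([2598, 161, 2424]); translate([1531, 304, 1105]) cube([943, 161, 629]); }


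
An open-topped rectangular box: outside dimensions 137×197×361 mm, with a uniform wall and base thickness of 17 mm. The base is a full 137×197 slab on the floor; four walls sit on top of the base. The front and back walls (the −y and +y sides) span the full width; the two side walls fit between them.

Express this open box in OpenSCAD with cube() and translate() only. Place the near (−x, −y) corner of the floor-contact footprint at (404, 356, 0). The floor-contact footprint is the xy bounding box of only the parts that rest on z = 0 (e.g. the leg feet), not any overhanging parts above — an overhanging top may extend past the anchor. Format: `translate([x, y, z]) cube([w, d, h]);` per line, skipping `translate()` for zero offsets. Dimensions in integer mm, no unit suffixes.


translate([404, 356, 0]) cube([137, 197, 17]);
translate([404, 356, 17]) cube([137, 17, 344]);
translate([404, 536, 17]) cube([137, 17, 344]);
translate([404, 373, 17]) cube([17, 163, 344]);
translate([524, 373, 17]) cube([17, 163, 344]);


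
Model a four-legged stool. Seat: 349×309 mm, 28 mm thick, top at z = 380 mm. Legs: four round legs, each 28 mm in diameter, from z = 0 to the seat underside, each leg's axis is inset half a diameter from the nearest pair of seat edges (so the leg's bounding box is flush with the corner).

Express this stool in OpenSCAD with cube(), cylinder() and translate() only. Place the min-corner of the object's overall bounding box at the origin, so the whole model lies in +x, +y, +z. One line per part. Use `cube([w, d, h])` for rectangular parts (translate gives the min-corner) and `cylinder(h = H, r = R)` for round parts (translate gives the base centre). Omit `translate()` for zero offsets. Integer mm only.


translate([0, 0, 352]) cube([349, 309, 28]);
translate([14, 14, 0]) cylinder(h = 352, r = 14);
translate([335, 14, 0]) cylinder(h = 352, r = 14);
translate([14, 295, 0]) cylinder(h = 352, r = 14);
translate([335, 295, 0]) cylinder(h = 352, r = 14);


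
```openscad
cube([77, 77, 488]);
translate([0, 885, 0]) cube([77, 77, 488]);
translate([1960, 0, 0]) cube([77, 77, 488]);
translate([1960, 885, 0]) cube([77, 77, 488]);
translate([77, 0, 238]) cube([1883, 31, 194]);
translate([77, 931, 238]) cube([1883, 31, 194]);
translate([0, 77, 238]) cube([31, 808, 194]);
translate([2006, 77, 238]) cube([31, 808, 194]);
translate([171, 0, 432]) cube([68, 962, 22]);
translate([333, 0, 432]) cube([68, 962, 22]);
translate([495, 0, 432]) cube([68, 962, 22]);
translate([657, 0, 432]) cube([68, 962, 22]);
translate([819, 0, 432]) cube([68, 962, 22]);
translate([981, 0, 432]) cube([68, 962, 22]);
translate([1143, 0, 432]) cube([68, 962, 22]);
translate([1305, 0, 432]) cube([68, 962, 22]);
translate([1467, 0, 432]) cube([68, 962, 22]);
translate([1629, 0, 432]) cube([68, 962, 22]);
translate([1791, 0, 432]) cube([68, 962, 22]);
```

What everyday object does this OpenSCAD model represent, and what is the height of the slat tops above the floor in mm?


A bed frame. The slat-top height is 454 mm.

Four posts, four rails, and a row of slats — a bed frame. Slats sit on the rails at z = 238 + 194 = 432; with slat thickness 22, the top is 454 mm.


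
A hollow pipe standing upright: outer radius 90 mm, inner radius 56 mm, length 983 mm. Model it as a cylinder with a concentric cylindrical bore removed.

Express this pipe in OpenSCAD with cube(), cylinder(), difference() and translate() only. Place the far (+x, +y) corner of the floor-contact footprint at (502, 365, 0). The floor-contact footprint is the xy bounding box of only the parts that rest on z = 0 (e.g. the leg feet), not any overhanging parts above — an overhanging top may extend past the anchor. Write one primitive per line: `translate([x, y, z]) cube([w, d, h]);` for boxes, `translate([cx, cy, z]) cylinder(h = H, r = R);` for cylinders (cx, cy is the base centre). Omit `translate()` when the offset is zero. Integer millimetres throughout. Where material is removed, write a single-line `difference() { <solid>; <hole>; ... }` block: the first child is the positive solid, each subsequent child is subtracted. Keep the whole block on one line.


difference() { translate([412, 275, 0]) cylinder(h = 983, r = 90); translate([412, 275, 0]) cylinder(h = 983, r = 56); }


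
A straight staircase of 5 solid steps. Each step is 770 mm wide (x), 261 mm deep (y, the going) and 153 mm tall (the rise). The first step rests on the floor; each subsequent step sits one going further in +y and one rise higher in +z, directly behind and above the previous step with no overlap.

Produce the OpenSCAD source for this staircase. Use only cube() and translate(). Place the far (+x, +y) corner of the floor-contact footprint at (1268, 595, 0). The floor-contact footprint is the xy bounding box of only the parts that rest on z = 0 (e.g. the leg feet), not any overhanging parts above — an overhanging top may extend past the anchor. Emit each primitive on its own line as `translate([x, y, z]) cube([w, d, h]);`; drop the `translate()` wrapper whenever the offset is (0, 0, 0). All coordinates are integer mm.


translate([498, 334, 0]) cube([770, 261, 153]);
translate([498, 595, 153]) cube([770, 261, 153]);
translate([498, 856, 306]) cube([770, 261, 153]);
translate([498, 1117, 459]) cube([770, 261, 153]);
translate([498, 1378, 612]) cube([770, 261, 153]);


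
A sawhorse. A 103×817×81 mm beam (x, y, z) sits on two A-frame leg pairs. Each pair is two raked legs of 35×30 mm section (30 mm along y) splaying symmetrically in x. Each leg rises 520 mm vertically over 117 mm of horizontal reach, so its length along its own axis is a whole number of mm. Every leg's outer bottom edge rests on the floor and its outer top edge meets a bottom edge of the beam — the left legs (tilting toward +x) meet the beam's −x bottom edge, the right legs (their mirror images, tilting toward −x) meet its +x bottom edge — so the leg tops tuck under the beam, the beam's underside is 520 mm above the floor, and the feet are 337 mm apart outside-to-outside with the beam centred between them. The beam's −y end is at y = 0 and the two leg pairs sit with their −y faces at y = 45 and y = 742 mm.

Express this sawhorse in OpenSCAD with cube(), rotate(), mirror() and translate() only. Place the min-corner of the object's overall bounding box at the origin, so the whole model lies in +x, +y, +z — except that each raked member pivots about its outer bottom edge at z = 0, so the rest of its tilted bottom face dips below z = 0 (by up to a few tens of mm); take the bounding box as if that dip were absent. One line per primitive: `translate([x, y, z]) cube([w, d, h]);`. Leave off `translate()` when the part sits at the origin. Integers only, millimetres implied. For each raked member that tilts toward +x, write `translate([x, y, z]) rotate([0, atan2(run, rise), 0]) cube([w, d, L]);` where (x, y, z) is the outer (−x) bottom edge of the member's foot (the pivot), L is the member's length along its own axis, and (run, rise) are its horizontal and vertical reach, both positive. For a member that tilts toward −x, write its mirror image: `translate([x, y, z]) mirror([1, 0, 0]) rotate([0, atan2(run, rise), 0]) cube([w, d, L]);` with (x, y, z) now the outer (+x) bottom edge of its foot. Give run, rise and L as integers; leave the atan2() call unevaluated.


translate([117, 0, 520]) cube([103, 817, 81]);
translate([0, 45, 0]) rotate([0, atan2(117, 520), 0]) cube([35, 30, 533]);
translate([337, 45, 0]) mirror([1, 0, 0]) rotate([0, atan2(117, 520), 0]) cube([35, 30, 533]);
translate([0, 742, 0]) rotate([0, atan2(117, 520), 0]) cube([35, 30, 533]);
translate([337, 742, 0]) mirror([1, 0, 0]) rotate([0, atan2(117, 520), 0]) cube([35, 30, 533]);


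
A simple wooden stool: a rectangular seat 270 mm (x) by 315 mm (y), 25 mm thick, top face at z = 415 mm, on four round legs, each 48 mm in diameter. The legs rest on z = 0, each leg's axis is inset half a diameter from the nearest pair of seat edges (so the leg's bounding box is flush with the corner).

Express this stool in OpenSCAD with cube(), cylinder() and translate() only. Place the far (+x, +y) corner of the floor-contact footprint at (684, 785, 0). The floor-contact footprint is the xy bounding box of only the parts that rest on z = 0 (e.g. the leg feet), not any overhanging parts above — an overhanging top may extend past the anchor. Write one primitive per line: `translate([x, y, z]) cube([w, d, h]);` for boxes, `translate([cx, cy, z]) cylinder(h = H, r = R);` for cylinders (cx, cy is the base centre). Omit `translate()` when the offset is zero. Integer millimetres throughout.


translate([414, 470, 390]) cube([270, 315, 25]);
translate([438, 494, 0]) cylinder(h = 390, r = 24);
translate([660, 494, 0]) cylinder(h = 390, r = 24);
translate([438, 761, 0]) cylinder(h = 390, r = 24);
translate([660, 761, 0]) cylinder(h = 390, r = 24);


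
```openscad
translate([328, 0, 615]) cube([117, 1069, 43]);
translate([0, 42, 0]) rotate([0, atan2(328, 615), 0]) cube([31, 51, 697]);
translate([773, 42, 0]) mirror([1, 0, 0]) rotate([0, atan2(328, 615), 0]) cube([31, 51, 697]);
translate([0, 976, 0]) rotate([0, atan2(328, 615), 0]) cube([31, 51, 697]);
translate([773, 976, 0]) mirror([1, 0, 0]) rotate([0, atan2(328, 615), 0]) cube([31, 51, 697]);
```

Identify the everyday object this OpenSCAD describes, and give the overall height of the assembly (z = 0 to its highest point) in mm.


A sawhorse. The overall height is 658 mm.

A beam across two mirrored pairs of raked legs — a sawhorse. The beam's underside is at z = 615 (matching the legs' vertical rise in atan2(328, 615)) and the beam is 43 mm tall, so its top is at 615 + 43 = 658 mm. The raked legs top out at the beam's underside, so that is the highest point.


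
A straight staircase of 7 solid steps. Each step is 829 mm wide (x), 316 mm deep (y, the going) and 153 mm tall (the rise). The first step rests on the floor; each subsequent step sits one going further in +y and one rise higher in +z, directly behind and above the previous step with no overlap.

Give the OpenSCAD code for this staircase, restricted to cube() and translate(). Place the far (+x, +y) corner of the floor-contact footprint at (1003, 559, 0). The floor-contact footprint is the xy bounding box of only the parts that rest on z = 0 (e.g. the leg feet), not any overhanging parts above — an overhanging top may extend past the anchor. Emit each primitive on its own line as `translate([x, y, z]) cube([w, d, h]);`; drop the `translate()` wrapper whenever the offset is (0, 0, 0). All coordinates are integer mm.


translate([174, 243, 0]) cube([829, 316, 153]);
translate([174, 559, 153]) cube([829, 316, 153]);
translate([174, 875, 306]) cube([829, 316, 153]);
translate([174, 1191, 459]) cube([829, 316, 153]);
translate([174, 1507, 612]) cube([829, 316, 153]);
translate([174, 1823, 765]) cube([829, 316, 153]);
translate([174, 2139, 918]) cube([829, 316, 153]);


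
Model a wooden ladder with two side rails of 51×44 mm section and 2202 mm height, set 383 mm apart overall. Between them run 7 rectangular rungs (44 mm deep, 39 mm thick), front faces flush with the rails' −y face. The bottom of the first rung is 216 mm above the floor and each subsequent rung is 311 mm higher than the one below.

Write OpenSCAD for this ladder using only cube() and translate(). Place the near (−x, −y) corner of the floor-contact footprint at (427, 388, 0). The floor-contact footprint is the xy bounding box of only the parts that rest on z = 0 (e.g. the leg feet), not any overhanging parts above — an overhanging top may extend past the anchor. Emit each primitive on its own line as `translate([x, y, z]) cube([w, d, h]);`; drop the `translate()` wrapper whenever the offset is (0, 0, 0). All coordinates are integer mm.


translate([427, 388, 0]) cube([51, 44, 2202]);
translate([759, 388, 0]) cube([51, 44, 2202]);
translate([478, 388, 216]) cube([281, 44, 39]);
translate([478, 388, 527]) cube([281, 44, 39]);
translate([478, 388, 838]) cube([281, 44, 39]);
translate([478, 388, 1149]) cube([281, 44, 39]);
translate([478, 388, 1460]) cube([281, 44, 39]);
translate([478, 388, 1771]) cube([281, 44, 39]);
translate([478, 388, 2082]) cube([281, 44, 39]);


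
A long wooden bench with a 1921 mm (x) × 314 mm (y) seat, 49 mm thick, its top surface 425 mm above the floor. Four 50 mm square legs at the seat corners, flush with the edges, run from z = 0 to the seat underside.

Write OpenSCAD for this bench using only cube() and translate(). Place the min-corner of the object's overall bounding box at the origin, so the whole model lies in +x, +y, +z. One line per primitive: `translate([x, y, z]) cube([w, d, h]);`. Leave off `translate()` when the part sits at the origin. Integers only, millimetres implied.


translate([0, 0, 376]) cube([1921, 314, 49]);
cube([50, 50, 376]);
translate([0, 264, 0]) cube([50, 50, 376]);
translate([1871, 0, 0]) cube([50, 50, 376]);
translate([1871, 264, 0]) cube([50, 50, 376]);


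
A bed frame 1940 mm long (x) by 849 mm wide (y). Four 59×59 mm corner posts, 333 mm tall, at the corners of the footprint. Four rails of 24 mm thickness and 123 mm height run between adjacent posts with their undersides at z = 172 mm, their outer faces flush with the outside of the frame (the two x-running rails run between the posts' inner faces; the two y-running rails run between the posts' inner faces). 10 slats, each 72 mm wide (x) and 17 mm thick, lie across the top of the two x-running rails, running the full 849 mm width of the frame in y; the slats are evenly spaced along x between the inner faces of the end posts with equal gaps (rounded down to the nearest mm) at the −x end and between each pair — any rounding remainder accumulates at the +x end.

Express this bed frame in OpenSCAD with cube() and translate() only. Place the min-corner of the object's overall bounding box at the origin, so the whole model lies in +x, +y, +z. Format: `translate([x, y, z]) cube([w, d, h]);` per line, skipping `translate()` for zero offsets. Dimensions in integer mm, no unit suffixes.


cube([59, 59, 333]);
translate([0, 790, 0]) cube([59, 59, 333]);
translate([1881, 0, 0]) cube([59, 59, 333]);
translate([1881, 790, 0]) cube([59, 59, 333]);
translate([59, 0, 172]) cube([1822, 24, 123]);
translate([59, 825, 172]) cube([1822, 24, 123]);
translate([0, 59, 172]) cube([24, 731, 123]);
translate([1916, 59, 172]) cube([24, 731, 123]);
translate([159, 0, 295]) cube([72, 849, 17]);
translate([331, 0, 295]) cube([72, 849, 17]);
translate([503, 0, 295]) cube([72, 849, 17]);
translate([675, 0, 295]) cube([72, 849, 17]);
translate([847, 0, 295]) cube([72, 849, 17]);
translate([1019, 0, 295]) cube([72, 849, 17]);
translate([1191, 0, 295]) cube([72, 849, 17]);
translate([1363, 0, 295]) cube([72, 849, 17]);
translate([1535, 0, 295]) cube([72, 849, 17]);
translate([1707, 0, 295]) cube([72, 849, 17]);


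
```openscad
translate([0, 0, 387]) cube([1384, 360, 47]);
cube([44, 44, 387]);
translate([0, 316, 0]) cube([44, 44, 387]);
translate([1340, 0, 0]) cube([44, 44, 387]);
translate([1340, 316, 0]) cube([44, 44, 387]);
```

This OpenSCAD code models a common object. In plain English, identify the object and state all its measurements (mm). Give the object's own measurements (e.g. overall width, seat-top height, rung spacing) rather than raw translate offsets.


A bench: a 1384×360 mm seat slab, 47 mm thick, top at z = 434 mm, on four 44×44 mm square legs flush with the seat corners and standing on z = 0.
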